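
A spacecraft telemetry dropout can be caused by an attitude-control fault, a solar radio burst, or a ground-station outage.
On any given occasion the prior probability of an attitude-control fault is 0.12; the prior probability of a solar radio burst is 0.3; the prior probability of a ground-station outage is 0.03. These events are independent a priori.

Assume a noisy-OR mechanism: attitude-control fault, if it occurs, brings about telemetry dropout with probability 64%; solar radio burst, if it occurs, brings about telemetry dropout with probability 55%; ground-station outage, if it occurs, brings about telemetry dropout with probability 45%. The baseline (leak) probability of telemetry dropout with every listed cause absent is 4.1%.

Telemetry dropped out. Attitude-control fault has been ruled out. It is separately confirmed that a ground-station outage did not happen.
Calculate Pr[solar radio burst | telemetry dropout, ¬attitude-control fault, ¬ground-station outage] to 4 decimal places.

Pr[solar radio burst | telemetry dropout, ¬attitude-control fault, ¬ground-station outage] ≈ 0.8559

Under noisy-OR, P(telemetry dropout | causes) = 1 − (1−0.041)·∏(1−qᵢ) over the active causes.
P(telemetry dropout | ¬attitude-control fault, ¬ground-station outage) = 0.041×0.7 + 0.56845×0.3 = 0.028700 + 0.170535 = 0.199235
The solar radio burst-present share is 0.56845×0.3 = 0.170535.
P(solar radio burst | telemetry dropout, ¬attitude-control fault, ¬ground-station outage) = 0.170535 / 0.199235 ≈ 0.8559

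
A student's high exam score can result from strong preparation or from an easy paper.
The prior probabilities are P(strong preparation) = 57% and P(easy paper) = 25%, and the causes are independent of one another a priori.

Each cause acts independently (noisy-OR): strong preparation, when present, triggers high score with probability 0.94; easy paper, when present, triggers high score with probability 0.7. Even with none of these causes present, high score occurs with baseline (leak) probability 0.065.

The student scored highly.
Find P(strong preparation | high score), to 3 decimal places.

Under noisy-OR, P(high score | causes) = 1 − (1−0.065)·∏(1−qᵢ) over the active causes.
P(high score) = 0.065×0.43×0.75 + 0.7195×0.43×0.25 + 0.9439×0.57×0.75 + 0.98317×0.57×0.25 = 0.020962 + 0.077346 + 0.403517 + 0.140102 = 0.641927
The strong preparation-present share is 0.403517 + 0.140102 = 0.543619.
P(strong preparation | high score) = 0.543619 / 0.641927 ≈ 0.847

P(strong preparation | high score) ≈ 0.847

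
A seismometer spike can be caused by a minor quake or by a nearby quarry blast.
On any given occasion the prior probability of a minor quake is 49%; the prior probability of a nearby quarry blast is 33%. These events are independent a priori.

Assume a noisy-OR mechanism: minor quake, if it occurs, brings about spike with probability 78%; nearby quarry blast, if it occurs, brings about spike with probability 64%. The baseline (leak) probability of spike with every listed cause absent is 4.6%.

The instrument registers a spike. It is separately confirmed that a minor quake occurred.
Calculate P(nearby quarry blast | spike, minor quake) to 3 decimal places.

P(nearby quarry blast | spike, minor quake) ≈ 0.366

Under noisy-OR, P(spike | causes) = 1 − (1−0.046)·∏(1−qᵢ) over the active causes.
Sum P(spike|·) weighted by the priors over both values of nearby quarry blast:
  P(spike | minor quake) = 0.79012*0.67 + 0.924443*0.33
        = 0.529380 + 0.305066 = 0.834446
Configurations with nearby quarry blast contribute 0.305066, so
  P(nearby quarry blast | spike, minor quake) = 0.305066 / 0.834446 ≈ 0.366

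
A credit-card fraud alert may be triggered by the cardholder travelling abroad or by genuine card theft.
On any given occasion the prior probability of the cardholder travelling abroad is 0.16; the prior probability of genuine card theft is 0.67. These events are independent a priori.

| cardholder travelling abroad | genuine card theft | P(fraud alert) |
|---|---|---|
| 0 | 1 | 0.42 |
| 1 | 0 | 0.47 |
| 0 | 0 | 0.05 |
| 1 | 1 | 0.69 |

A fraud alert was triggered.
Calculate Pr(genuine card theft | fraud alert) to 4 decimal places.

Pr(genuine card theft | fraud alert) ≈ 0.8892

P(fraud alert) = 0.05×0.84×0.33 + 0.42×0.84×0.67 + 0.47×0.16×0.33 + 0.69×0.16×0.67 = 0.013860 + 0.236376 + 0.024816 + 0.073968 = 0.349020
Of this, 0.310344 comes from 0.236376 + 0.073968 (the genuine card theft=true cases).
So P(genuine card theft | fraud alert) = 0.310344/0.349020 ≈ 0.8892.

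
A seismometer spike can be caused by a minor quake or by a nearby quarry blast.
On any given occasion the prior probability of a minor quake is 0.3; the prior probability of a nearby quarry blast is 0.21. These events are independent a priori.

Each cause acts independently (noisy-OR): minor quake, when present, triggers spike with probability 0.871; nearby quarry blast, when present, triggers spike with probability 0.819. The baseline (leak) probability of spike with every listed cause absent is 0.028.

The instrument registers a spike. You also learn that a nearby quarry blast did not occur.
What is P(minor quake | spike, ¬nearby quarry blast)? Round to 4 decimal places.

Under noisy-OR, P(spike | causes) = 1 − (1−0.028)·∏(1−qᵢ) over the active causes.
By total probability over both values of minor quake:
  P(spike | ¬nearby quarry blast) = 0.028·0.7 + 0.874612·0.3
        = 0.019600 + 0.262384 = 0.281984
Keeping only the minor quake-present terms gives 0.262384, so
  P(minor quake | spike, ¬nearby quarry blast) = 0.262384 / 0.281984 ≈ 0.9305

P(minor quake | spike, ¬nearby quarry blast) ≈ 0.9305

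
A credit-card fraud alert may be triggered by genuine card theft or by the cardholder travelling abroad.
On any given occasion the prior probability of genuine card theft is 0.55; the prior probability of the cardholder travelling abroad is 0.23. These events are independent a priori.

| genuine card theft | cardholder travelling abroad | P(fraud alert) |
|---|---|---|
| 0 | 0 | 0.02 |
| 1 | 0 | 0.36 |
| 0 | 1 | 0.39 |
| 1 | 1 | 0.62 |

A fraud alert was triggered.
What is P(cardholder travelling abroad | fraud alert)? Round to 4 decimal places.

Numerator (weight on configurations with cardholder travelling abroad): 0.040365 + 0.078430 = 0.118795
The normalizing constant is 0.02×0.45×0.77 + 0.39×0.45×0.23 + 0.36×0.55×0.77 + 0.62×0.55×0.23 = 0.278185
P(cardholder travelling abroad | fraud alert) = 0.118795/0.278185 ≈ 0.4270

P(cardholder travelling abroad | fraud alert) ≈ 0.4270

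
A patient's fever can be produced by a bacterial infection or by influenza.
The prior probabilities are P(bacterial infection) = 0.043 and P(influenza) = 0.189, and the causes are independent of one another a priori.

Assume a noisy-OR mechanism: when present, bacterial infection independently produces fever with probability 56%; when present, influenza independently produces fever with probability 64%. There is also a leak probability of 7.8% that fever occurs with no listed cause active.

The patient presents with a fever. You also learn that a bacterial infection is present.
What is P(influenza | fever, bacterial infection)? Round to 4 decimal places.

P(influenza | fever, bacterial infection) ≈ 0.2509

Under noisy-OR, P(fever | causes) = 1 − (1−0.078)·∏(1−qᵢ) over the active causes.
Sum P(fever|·) weighted by the priors over both values of influenza:
  P(fever | bacterial infection) = 0.59432×0.811 + 0.853955×0.189
        = 0.481994 + 0.161397 = 0.643391
Keeping only the influenza-present terms gives 0.161397, so
  P(influenza | fever, bacterial infection) = 0.161397 / 0.643391 ≈ 0.2509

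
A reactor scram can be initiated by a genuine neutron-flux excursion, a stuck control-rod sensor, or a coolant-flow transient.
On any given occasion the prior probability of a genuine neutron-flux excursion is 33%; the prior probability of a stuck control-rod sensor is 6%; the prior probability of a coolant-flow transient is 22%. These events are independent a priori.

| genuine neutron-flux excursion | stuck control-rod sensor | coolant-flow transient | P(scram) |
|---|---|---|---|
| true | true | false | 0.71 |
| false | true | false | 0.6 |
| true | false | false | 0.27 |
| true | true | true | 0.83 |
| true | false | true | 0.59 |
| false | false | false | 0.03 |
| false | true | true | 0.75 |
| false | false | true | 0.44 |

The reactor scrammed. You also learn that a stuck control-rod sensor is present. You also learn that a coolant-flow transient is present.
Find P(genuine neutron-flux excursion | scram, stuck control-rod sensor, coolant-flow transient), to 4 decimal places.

Enumerate both values of genuine neutron-flux excursion and weight by the priors:
  P(scram | stuck control-rod sensor, coolant-flow transient) = 0.75*0.67 + 0.83*0.33
        = 0.502500 + 0.273900 = 0.776400
Keeping only the genuine neutron-flux excursion-present terms gives 0.273900, so
  P(genuine neutron-flux excursion | scram, stuck control-rod sensor, coolant-flow transient) = 0.273900 / 0.776400 ≈ 0.3528

P(genuine neutron-flux excursion | scram, stuck control-rod sensor, coolant-flow transient) ≈ 0.3528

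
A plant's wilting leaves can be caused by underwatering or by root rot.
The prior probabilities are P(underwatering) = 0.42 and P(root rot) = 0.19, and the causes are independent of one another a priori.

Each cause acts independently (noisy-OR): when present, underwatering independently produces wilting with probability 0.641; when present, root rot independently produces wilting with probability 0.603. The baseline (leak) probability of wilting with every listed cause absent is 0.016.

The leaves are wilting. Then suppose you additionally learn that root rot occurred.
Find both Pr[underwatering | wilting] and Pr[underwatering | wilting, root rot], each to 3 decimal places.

Under noisy-OR, P(wilting | causes) = 1 − (1−0.016)·∏(1−qᵢ) over the active causes.
Weight on underwatering=true, given the evidence: 0.220022 + 0.068609 = 0.288631
Normalizer over all consistent configurations: 0.016×0.58×0.81 + 0.609352×0.58×0.19 + 0.646744×0.42×0.81 + 0.859757×0.42×0.19 = 0.363299
Posterior = 0.288631 / 0.363299 ≈ 0.794

With the extra evidence:
By total probability over both values of underwatering:
  P(wilting | root rot) = 0.609352*0.58 + 0.859757*0.42
        = 0.353424 + 0.361098 = 0.714522
Configurations with underwatering contribute 0.361098, so
  P(underwatering | wilting, root rot) = 0.361098 / 0.714522 ≈ 0.505

Pr[underwatering | wilting] ≈ 0.794; Pr[underwatering | wilting, root rot] ≈ 0.505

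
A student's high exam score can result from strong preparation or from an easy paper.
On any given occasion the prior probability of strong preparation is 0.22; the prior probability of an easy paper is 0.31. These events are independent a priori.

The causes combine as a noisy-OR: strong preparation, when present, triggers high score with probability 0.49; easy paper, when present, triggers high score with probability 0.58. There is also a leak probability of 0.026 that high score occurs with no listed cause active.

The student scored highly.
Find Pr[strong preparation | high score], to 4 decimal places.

Pr[strong preparation | high score] ≈ 0.4539

Under noisy-OR, P(high score | causes) = 1 − (1−0.026)·∏(1−qᵢ) over the active causes.
By total probability over the 4 (strong preparation, easy paper) configurations:
  P(high score) = 0.026·0.78·0.69 + 0.59092·0.78·0.31 + 0.50326·0.22·0.69 + 0.791369·0.22·0.31
        = 0.013993 + 0.142884 + 0.076395 + 0.053971 = 0.287243
Keeping only the strong preparation-present terms gives 0.130366, so
  P(strong preparation | high score) = 0.130366 / 0.287243 ≈ 0.4539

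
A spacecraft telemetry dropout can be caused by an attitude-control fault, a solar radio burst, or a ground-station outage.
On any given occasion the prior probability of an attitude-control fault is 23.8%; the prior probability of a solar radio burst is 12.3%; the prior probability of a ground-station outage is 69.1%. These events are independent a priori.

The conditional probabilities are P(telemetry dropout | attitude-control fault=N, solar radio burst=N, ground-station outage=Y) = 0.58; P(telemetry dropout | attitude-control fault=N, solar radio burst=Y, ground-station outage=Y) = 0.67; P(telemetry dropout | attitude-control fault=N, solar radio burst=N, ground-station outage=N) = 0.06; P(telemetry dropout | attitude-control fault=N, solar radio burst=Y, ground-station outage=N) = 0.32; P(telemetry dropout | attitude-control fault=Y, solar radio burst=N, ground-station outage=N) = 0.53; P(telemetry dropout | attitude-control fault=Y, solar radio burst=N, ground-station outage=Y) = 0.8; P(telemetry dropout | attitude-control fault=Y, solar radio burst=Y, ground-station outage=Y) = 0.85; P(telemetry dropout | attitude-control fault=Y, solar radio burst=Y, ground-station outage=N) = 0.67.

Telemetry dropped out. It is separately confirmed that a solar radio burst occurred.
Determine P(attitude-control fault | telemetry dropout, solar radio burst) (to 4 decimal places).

Enumerate the 4 (attitude-control fault, ground-station outage) configurations and weight by the priors:
  P(telemetry dropout | solar radio burst) = 0.32·0.762·0.309 + 0.67·0.762·0.691 + 0.67·0.238·0.309 + 0.85·0.238·0.691
        = 0.075347 + 0.352783 + 0.049273 + 0.139789 = 0.617192
The terms with attitude-control fault present sum to 0.189062, so
  P(attitude-control fault | telemetry dropout, solar radio burst) = 0.189062 / 0.617192 ≈ 0.3063

P(attitude-control fault | telemetry dropout, solar radio burst) ≈ 0.3063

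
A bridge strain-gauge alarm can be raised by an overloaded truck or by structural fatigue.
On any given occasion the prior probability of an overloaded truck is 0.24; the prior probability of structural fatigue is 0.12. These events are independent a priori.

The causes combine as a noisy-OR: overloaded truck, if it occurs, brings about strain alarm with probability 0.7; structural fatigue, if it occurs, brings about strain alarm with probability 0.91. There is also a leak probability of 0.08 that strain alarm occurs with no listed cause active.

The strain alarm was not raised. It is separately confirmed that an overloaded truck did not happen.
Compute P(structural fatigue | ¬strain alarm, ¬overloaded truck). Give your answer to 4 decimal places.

Under noisy-OR, P(strain alarm | causes) = 1 − (1−0.08)·∏(1−qᵢ) over the active causes.
Numerator (weight on configurations with structural fatigue): 0.0828*0.12 = 0.009936
Denominator P(¬strain alarm | ¬overloaded truck): 0.92*0.88 + 0.0828*0.12 = 0.819536
Posterior = 0.009936 / 0.819536 ≈ 0.0121

P(structural fatigue | ¬strain alarm, ¬overloaded truck) ≈ 0.0121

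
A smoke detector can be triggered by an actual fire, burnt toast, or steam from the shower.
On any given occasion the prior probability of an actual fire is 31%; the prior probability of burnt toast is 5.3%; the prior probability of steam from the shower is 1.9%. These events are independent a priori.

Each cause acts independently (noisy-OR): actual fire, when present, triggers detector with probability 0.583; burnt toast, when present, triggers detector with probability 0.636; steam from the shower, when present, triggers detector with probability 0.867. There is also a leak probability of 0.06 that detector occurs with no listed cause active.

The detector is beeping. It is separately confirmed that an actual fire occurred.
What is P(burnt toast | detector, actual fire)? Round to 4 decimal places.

P(burnt toast | detector, actual fire) ≈ 0.0726

Under noisy-OR, P(detector | causes) = 1 − (1−0.06)·∏(1−qᵢ) over the active causes.
Numerator (weight on configurations with burnt toast): 0.044575 + 0.000988 = 0.045563
Normalizer over all consistent configurations: 0.60802×0.947×0.981 + 0.947867×0.947×0.019 + 0.857319×0.053×0.981 + 0.981023×0.053×0.019 = 0.627473
P(burnt toast | detector, actual fire) = 0.045563/0.627473 ≈ 0.0726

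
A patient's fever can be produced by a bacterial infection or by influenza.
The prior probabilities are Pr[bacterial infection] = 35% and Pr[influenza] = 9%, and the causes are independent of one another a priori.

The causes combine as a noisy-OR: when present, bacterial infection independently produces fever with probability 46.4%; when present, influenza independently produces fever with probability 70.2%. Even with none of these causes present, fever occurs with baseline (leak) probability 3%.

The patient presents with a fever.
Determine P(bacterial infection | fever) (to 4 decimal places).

P(bacterial infection | fever) ≈ 0.7516

Under noisy-OR, P(fever | causes) = 1 − (1−0.03)·∏(1−qᵢ) over the active causes.
Numerator (weight on configurations with bacterial infection): 0.152905 + 0.026620 = 0.179525
The normalizing constant is 0.03·0.65·0.91 + 0.71094·0.65·0.09 + 0.48008·0.35·0.91 + 0.845064·0.35·0.09 = 0.238860
P(bacterial infection | fever) = 0.179525/0.238860 ≈ 0.7516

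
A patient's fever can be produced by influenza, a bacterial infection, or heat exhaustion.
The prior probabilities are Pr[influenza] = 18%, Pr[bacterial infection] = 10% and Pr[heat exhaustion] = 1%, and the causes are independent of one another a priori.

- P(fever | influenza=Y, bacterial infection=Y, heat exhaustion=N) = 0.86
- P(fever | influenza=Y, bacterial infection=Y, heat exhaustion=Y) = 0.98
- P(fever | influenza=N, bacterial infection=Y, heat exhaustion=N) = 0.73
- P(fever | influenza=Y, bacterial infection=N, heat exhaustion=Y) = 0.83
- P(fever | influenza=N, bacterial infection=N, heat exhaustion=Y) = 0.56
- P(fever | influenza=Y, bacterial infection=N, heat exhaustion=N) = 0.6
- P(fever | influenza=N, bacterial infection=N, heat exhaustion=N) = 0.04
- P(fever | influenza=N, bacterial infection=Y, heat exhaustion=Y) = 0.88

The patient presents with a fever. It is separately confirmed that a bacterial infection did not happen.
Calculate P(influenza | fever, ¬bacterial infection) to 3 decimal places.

Enumerate the 4 (influenza, heat exhaustion) configurations and weight by the priors:
  P(fever | ¬bacterial infection) = 0.04·0.82·0.99 + 0.56·0.82·0.01 + 0.6·0.18·0.99 + 0.83·0.18·0.01
        = 0.032472 + 0.004592 + 0.106920 + 0.001494 = 0.145478
Configurations with influenza contribute 0.108414, so
  P(influenza | fever, ¬bacterial infection) = 0.108414 / 0.145478 ≈ 0.745

P(influenza | fever, ¬bacterial infection) ≈ 0.745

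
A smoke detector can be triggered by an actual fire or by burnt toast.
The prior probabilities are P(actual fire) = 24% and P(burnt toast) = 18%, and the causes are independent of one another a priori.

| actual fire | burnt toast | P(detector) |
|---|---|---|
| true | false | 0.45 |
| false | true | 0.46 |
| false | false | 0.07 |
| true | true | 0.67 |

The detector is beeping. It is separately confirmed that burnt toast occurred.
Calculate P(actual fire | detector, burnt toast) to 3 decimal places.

Weight on actual fire=true, given the evidence: 0.67·0.24 = 0.160800
Normalizer over all consistent configurations: 0.46·0.76 + 0.67·0.24 = 0.510400
P(actual fire | detector, burnt toast) = 0.160800/0.510400 ≈ 0.315

P(actual fire | detector, burnt toast) ≈ 0.315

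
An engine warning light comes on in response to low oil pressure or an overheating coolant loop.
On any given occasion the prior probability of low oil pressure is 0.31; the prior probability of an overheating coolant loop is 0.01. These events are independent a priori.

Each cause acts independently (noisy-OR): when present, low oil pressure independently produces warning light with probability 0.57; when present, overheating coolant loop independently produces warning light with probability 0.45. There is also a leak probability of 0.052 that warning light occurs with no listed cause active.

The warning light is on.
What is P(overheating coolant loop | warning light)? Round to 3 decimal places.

P(overheating coolant loop | warning light) ≈ 0.026

Under noisy-OR, P(warning light | causes) = 1 − (1−0.052)·∏(1−qᵢ) over the active causes.
By total probability over the 4 (low oil pressure, overheating coolant loop) configurations:
  P(warning light) = 0.052*0.69*0.99 + 0.4786*0.69*0.01 + 0.59236*0.31*0.99 + 0.775798*0.31*0.01
        = 0.035521 + 0.003302 + 0.181795 + 0.002405 = 0.223023
Configurations with overheating coolant loop contribute 0.005707, so
  P(overheating coolant loop | warning light) = 0.005707 / 0.223023 ≈ 0.026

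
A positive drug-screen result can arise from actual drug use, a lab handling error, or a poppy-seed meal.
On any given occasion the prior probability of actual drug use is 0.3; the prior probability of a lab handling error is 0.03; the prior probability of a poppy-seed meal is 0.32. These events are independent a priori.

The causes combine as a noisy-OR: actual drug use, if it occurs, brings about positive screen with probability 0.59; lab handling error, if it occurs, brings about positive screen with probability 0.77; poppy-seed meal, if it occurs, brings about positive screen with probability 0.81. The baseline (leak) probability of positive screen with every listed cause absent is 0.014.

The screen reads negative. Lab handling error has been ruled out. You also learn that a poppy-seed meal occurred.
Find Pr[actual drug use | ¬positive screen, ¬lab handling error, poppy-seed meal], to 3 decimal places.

Under noisy-OR, P(positive screen | causes) = 1 − (1−0.014)·∏(1−qᵢ) over the active causes.
P(¬positive screen | ¬lab handling error, poppy-seed meal) = 0.18734·0.7 + 0.076809·0.3 = 0.131138 + 0.023043 = 0.154181
Restricting to configurations with actual drug use present: 0.076809·0.3 = 0.023043.
Hence the posterior is 0.023043/0.154181 ≈ 0.149.

Pr[actual drug use | ¬positive screen, ¬lab handling error, poppy-seed meal] ≈ 0.149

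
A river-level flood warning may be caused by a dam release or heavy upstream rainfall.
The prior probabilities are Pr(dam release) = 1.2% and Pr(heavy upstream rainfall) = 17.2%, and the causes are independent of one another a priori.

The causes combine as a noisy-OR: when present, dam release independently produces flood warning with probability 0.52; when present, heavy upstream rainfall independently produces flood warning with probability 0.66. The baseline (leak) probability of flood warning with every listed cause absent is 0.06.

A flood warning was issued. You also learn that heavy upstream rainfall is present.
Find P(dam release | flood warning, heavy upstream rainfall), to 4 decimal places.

P(dam release | flood warning, heavy upstream rainfall) ≈ 0.0149

Under noisy-OR, P(flood warning | causes) = 1 − (1−0.06)·∏(1−qᵢ) over the active causes.
P(flood warning | heavy upstream rainfall) = 0.6804*0.988 + 0.846592*0.012 = 0.672235 + 0.010159 = 0.682394
Restricting to configurations with dam release present: 0.846592*0.012 = 0.010159.
P(dam release | flood warning, heavy upstream rainfall) = 0.010159 / 0.682394 ≈ 0.0149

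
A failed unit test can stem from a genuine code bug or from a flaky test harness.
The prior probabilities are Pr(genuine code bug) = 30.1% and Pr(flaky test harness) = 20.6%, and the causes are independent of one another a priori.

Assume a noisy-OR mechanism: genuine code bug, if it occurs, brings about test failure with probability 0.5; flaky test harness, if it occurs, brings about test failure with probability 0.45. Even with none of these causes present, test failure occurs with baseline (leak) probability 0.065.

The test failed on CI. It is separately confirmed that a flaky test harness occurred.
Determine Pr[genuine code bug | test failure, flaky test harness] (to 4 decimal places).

Under noisy-OR, P(test failure | causes) = 1 − (1−0.065)·∏(1−qᵢ) over the active causes.
Weight on genuine code bug=true, given the evidence: 0.742875×0.301 = 0.223605
The normalizing constant is 0.48575×0.699 + 0.742875×0.301 = 0.563144
P(genuine code bug | test failure, flaky test harness) = 0.223605/0.563144 ≈ 0.3971

Pr[genuine code bug | test failure, flaky test harness] ≈ 0.3971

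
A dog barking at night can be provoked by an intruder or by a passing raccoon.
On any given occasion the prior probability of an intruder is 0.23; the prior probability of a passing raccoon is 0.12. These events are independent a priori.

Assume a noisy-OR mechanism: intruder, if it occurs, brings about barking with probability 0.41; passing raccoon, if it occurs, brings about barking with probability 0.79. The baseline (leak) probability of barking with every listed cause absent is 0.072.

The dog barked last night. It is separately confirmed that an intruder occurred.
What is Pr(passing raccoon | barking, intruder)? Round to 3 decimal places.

Pr(passing raccoon | barking, intruder) ≈ 0.211

Under noisy-OR, P(barking | causes) = 1 − (1−0.072)·∏(1−qᵢ) over the active causes.
Sum P(barking|·) weighted by the priors over both values of passing raccoon:
  P(barking | intruder) = 0.45248*0.88 + 0.885021*0.12
        = 0.398182 + 0.106203 = 0.504385
Configurations with passing raccoon contribute 0.106203, so
  P(passing raccoon | barking, intruder) = 0.106203 / 0.504385 ≈ 0.211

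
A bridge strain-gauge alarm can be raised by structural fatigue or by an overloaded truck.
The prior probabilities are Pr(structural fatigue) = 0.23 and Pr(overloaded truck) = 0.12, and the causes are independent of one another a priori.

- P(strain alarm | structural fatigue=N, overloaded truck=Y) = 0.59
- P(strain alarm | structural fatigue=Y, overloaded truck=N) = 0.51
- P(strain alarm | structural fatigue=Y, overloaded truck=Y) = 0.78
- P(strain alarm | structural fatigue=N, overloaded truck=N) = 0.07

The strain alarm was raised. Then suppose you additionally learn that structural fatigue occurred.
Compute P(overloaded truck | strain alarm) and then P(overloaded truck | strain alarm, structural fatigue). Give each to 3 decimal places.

P(overloaded truck | strain alarm) ≈ 0.335; P(overloaded truck | strain alarm, structural fatigue) ≈ 0.173

Numerator (weight on configurations with overloaded truck): 0.054516 + 0.021528 = 0.076044
The normalizing constant is 0.07·0.77·0.88 + 0.59·0.77·0.12 + 0.51·0.23·0.88 + 0.78·0.23·0.12 = 0.226700
Posterior = 0.076044 / 0.226700 ≈ 0.335

Now condition on the additional information:
For the numerator, keep only overloaded truck=true terms: 0.78·0.12 = 0.093600
Denominator P(strain alarm | structural fatigue): 0.51·0.88 + 0.78·0.12 = 0.542400
Posterior = 0.093600 / 0.542400 ≈ 0.173
Conditioning on structural fatigue lowers the posterior on overloaded truck: the classic explaining-away effect in a common-effect structure.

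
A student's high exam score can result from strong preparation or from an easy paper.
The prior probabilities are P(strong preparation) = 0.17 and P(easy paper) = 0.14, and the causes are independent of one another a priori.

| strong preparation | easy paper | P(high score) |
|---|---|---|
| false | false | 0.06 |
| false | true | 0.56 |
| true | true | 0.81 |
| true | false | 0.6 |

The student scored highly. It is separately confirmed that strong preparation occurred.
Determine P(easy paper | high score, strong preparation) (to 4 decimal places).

P(easy paper | high score, strong preparation) ≈ 0.1802

Numerator (weight on configurations with easy paper): 0.81×0.14 = 0.113400
Normalizer over all consistent configurations: 0.6×0.86 + 0.81×0.14 = 0.629400
P(easy paper | high score, strong preparation) = 0.113400/0.629400 ≈ 0.1802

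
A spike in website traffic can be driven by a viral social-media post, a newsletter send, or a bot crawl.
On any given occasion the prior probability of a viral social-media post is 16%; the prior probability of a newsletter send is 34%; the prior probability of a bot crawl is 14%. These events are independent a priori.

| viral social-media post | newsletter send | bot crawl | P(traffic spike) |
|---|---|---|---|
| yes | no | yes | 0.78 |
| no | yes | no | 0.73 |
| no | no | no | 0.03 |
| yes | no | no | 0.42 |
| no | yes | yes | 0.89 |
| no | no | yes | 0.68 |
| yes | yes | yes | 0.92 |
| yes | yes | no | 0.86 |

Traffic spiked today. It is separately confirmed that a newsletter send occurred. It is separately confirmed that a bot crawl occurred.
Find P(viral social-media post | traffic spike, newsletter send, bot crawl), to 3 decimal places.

P(traffic spike | newsletter send, bot crawl) = 0.89*0.84 + 0.92*0.16 = 0.747600 + 0.147200 = 0.894800
The viral social-media post-present share is 0.92*0.16 = 0.147200.
So P(viral social-media post | traffic spike, newsletter send, bot crawl) = 0.147200/0.894800 ≈ 0.165.

P(viral social-media post | traffic spike, newsletter send, bot crawl) ≈ 0.165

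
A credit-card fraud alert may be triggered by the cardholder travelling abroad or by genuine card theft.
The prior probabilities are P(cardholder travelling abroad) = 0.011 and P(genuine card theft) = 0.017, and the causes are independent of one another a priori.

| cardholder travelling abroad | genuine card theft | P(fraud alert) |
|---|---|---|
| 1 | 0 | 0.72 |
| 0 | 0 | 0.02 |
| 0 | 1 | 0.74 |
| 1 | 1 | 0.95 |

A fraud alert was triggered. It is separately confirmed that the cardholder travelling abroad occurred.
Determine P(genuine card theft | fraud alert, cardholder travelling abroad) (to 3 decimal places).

P(genuine card theft | fraud alert, cardholder travelling abroad) ≈ 0.022

P(fraud alert | cardholder travelling abroad) = 0.72·0.983 + 0.95·0.017 = 0.707760 + 0.016150 = 0.723910
Of this, 0.016150 comes from 0.95·0.017 (the genuine card theft=true cases).
P(genuine card theft | fraud alert, cardholder travelling abroad) = 0.016150 / 0.723910 ≈ 0.022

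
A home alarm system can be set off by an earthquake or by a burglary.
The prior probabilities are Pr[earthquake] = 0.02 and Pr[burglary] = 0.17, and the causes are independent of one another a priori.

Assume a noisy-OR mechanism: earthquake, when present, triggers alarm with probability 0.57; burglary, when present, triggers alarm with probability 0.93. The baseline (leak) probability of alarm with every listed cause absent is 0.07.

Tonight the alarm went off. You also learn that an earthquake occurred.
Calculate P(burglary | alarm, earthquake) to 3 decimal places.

P(burglary | alarm, earthquake) ≈ 0.249

Under noisy-OR, P(alarm | causes) = 1 − (1−0.07)·∏(1−qᵢ) over the active causes.
P(alarm | earthquake) = 0.6001·0.83 + 0.972007·0.17 = 0.498083 + 0.165241 = 0.663324
The burglary-present share is 0.972007·0.17 = 0.165241.
So P(burglary | alarm, earthquake) = 0.165241/0.663324 ≈ 0.249.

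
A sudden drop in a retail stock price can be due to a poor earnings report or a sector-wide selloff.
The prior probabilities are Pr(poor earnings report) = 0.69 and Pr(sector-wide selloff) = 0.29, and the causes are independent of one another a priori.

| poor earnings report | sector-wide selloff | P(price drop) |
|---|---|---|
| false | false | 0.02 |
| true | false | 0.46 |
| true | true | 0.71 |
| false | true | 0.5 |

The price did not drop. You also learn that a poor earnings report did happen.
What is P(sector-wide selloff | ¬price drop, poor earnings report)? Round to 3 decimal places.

Sum P(¬price drop|·) weighted by the priors over both values of sector-wide selloff:
  P(¬price drop | poor earnings report) = 0.54·0.71 + 0.29·0.29
        = 0.383400 + 0.084100 = 0.467500
The terms with sector-wide selloff present sum to 0.084100, so
  P(sector-wide selloff | ¬price drop, poor earnings report) = 0.084100 / 0.467500 ≈ 0.180

P(sector-wide selloff | ¬price drop, poor earnings report) ≈ 0.180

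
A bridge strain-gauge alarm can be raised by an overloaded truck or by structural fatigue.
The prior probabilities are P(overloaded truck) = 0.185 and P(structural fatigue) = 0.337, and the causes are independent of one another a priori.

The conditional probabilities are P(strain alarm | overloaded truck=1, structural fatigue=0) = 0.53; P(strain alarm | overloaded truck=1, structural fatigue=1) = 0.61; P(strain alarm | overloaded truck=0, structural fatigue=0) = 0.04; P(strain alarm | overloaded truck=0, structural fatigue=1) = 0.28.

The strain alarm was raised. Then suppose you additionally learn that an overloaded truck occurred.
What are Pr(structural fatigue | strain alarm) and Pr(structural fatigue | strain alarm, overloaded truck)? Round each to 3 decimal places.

Pr(structural fatigue | strain alarm) ≈ 0.570; Pr(structural fatigue | strain alarm, overloaded truck) ≈ 0.369

Sum P(strain alarm|·) weighted by the priors over the 4 (overloaded truck, structural fatigue) configurations:
  P(strain alarm) = 0.04×0.815×0.663 + 0.28×0.815×0.337 + 0.53×0.185×0.663 + 0.61×0.185×0.337
        = 0.021614 + 0.076903 + 0.065007 + 0.038030 = 0.201554
The terms with structural fatigue present sum to 0.114933, so
  P(structural fatigue | strain alarm) = 0.114933 / 0.201554 ≈ 0.570

Now condition on the additional information:
Weight on structural fatigue=true, given the evidence: 0.61×0.337 = 0.205570
Normalizer over all consistent configurations: 0.53×0.663 + 0.61×0.337 = 0.556960
P(structural fatigue | strain alarm, overloaded truck) = 0.205570/0.556960 ≈ 0.369
The drop from 0.570 to 0.369 is the explaining-away (discounting) effect.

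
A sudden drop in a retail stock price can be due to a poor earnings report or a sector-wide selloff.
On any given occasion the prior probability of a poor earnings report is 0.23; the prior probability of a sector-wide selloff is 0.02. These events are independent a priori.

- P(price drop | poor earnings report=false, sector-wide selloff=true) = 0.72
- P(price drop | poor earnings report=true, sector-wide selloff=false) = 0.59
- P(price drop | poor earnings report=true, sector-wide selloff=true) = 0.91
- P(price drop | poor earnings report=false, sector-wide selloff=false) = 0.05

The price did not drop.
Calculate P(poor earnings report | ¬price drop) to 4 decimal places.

P(¬price drop) = 0.95·0.77·0.98 + 0.28·0.77·0.02 + 0.41·0.23·0.98 + 0.09·0.23·0.02 = 0.716870 + 0.004312 + 0.092414 + 0.000414 = 0.814010
The poor earnings report-present share is 0.092414 + 0.000414 = 0.092828.
So P(poor earnings report | ¬price drop) = 0.092828/0.814010 ≈ 0.1140.

P(poor earnings report | ¬price drop) ≈ 0.1140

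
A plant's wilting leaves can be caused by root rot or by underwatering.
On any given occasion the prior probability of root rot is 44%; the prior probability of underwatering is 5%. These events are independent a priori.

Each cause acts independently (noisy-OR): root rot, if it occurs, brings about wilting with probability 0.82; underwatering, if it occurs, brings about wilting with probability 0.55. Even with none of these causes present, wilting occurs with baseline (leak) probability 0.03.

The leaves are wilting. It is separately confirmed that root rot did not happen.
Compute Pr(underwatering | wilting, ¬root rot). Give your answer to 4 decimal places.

Pr(underwatering | wilting, ¬root rot) ≈ 0.4971

Under noisy-OR, P(wilting | causes) = 1 − (1−0.03)·∏(1−qᵢ) over the active causes.
P(wilting | ¬root rot) = 0.03*0.95 + 0.5635*0.05 = 0.028500 + 0.028175 = 0.056675
The underwatering-present share is 0.5635*0.05 = 0.028175.
Hence the posterior is 0.028175/0.056675 ≈ 0.4971.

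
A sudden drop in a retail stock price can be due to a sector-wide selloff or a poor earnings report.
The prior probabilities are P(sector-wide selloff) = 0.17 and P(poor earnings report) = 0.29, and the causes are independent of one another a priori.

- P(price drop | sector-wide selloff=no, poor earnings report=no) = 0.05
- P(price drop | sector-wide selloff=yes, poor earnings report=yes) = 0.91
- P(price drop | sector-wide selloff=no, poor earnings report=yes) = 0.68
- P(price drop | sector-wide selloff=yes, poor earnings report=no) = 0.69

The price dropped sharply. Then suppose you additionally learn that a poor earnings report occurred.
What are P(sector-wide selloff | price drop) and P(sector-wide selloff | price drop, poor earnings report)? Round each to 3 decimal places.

By total probability over the 4 (sector-wide selloff, poor earnings report) configurations:
  P(price drop) = 0.05*0.83*0.71 + 0.68*0.83*0.29 + 0.69*0.17*0.71 + 0.91*0.17*0.29
        = 0.029465 + 0.163676 + 0.083283 + 0.044863 = 0.321287
The terms with sector-wide selloff present sum to 0.128146, so
  P(sector-wide selloff | price drop) = 0.128146 / 0.321287 ≈ 0.399

Now also conditioning on poor earnings report=true:
Numerator (weight on configurations with sector-wide selloff): 0.91×0.17 = 0.154700
Normalizer over all consistent configurations: 0.68×0.83 + 0.91×0.17 = 0.719100
Posterior = 0.154700 / 0.719100 ≈ 0.215

P(sector-wide selloff | price drop) ≈ 0.399; P(sector-wide selloff | price drop, poor earnings report) ≈ 0.215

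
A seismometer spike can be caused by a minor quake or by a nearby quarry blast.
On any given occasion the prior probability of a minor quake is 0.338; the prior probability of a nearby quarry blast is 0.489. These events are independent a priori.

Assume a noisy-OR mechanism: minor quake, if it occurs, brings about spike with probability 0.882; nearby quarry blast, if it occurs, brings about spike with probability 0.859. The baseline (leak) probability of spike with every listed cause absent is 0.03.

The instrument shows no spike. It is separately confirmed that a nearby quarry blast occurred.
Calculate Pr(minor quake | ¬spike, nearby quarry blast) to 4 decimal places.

Pr(minor quake | ¬spike, nearby quarry blast) ≈ 0.0568

Under noisy-OR, P(spike | causes) = 1 − (1−0.03)·∏(1−qᵢ) over the active causes.
For the numerator, keep only minor quake=true terms: 0.016139·0.338 = 0.005455
Denominator P(¬spike | nearby quarry blast): 0.13677·0.662 + 0.016139·0.338 = 0.095997
Posterior = 0.005455 / 0.095997 ≈ 0.0568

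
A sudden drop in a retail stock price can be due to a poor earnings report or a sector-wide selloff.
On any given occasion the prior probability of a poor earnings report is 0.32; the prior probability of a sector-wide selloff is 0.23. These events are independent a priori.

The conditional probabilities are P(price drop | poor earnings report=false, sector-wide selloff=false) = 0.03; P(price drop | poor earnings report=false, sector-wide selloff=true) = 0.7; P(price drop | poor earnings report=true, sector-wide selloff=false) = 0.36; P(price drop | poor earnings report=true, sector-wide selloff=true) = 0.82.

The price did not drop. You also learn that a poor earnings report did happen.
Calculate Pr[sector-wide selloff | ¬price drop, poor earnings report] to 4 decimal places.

Numerator (weight on configurations with sector-wide selloff): 0.18×0.23 = 0.041400
Normalizer over all consistent configurations: 0.64×0.77 + 0.18×0.23 = 0.534200
Posterior = 0.041400 / 0.534200 ≈ 0.0775

Pr[sector-wide selloff | ¬price drop, poor earnings report] ≈ 0.0775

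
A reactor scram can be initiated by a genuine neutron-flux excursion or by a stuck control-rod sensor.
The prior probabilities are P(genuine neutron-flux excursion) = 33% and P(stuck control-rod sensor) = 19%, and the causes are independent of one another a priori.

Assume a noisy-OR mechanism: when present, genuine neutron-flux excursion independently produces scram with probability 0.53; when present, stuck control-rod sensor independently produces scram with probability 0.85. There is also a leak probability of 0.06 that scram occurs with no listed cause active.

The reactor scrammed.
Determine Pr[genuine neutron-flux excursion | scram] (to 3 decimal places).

Under noisy-OR, P(scram | causes) = 1 − (1−0.06)·∏(1−qᵢ) over the active causes.
P(scram) = 0.06×0.67×0.81 + 0.859×0.67×0.19 + 0.5582×0.33×0.81 + 0.93373×0.33×0.19 = 0.032562 + 0.109351 + 0.149207 + 0.058545 = 0.349665
The genuine neutron-flux excursion-present share is 0.149207 + 0.058545 = 0.207752.
So P(genuine neutron-flux excursion | scram) = 0.207752/0.349665 ≈ 0.594.

Pr[genuine neutron-flux excursion | scram] ≈ 0.594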